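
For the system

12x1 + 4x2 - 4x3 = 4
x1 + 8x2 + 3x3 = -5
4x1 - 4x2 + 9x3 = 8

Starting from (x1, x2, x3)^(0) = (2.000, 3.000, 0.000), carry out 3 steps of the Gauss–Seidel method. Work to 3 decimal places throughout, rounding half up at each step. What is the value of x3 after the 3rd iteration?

Iteration 1:
  x1 = (4 - (4)·3.000 - (-4)·0.000) / (12) = -0.667
  x2 = (-5 - (1)·-0.667 - (3)·0.000) / (8) = -0.542
  x3 = (8 - (4)·-0.667 - (-4)·-0.542) / (9) = 0.944
Iteration 2:
  x1 = (4 - (4)·-0.542 - (-4)·0.944) / (12) = 0.829
  x2 = (-5 - (1)·0.829 - (3)·0.944) / (8) = -1.083
  x3 = (8 - (4)·0.829 - (-4)·-1.083) / (9) = 0.039
Iteration 3:
  x1 = (4 - (4)·-1.083 - (-4)·0.039) / (12) = 0.707
  x2 = (-5 - (1)·0.707 - (3)·0.039) / (8) = -0.728
  x3 = (8 - (4)·0.707 - (-4)·-0.728) / (9) = 0.251

0.251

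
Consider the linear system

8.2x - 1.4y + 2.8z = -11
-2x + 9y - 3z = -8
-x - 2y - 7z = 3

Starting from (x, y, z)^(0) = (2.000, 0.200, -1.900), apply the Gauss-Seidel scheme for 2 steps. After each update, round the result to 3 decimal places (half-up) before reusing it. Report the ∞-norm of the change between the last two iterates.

1.016

Iteration 1:
  x = (-11 - (-1.4)·0.200 - (2.8)·-1.900) / (8.2) = -0.659
  y = (-8 - (-2)·-0.659 - (-3)·-1.900) / (9) = -1.669
  z = (3 - (-1)·-0.659 - (-2)·-1.669) / (-7) = 0.142
Iteration 2:
  x = (-11 - (-1.4)·-1.669 - (2.8)·0.142) / (8.2) = -1.675
  y = (-8 - (-2)·-1.675 - (-3)·0.142) / (9) = -1.214
  z = (3 - (-1)·-1.675 - (-2)·-1.214) / (-7) = 0.158
Change: (-1.016, 0.455, 0.016) → max |·| = 1.016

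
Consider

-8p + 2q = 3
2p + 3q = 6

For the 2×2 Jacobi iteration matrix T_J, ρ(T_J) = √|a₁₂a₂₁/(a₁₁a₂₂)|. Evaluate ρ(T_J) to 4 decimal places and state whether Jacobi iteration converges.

0.4082

a₁₂a₂₁/(a₁₁a₂₂) = (2)·(2) / ((-8)·(3)) = -0.166667
ρ = √|-0.166667| = √0.166667 = 0.4082
ρ < 1, so Jacobi converges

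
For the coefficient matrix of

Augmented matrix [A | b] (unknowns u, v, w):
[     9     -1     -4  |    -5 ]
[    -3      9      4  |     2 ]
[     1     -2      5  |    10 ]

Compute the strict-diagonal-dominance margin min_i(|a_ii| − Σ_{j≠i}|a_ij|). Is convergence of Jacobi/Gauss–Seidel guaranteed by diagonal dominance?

row 1: |9| − (1+4) = 4
row 2: |9| − (3+4) = 2
row 3: |5| − (1+2) = 2
minimum over rows = 2 → strictly diagonally dominant (convergence guaranteed)

2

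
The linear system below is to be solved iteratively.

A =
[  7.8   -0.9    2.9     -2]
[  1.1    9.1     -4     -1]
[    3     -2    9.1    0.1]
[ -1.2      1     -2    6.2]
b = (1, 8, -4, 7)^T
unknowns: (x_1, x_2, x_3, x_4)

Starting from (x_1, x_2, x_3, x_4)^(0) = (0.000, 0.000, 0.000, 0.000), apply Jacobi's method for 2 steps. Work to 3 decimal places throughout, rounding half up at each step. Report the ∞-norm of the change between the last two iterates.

Iteration 1:
  x_1 = (1 - (-0.9)·0.000 - (2.9)·0.000 - (-2)·0.000) / (7.8) = 0.128
  x_2 = (8 - (1.1)·0.000 - (-4)·0.000 - (-1)·0.000) / (9.1) = 0.879
  x_3 = (-4 - (3)·0.000 - (-2)·0.000 - (0.1)·0.000) / (9.1) = -0.440
  x_4 = (7 - (-1.2)·0.000 - (1)·0.000 - (-2)·0.000) / (6.2) = 1.129
Iteration 2:
  x_1 = (1 - (-0.9)·0.879 - (2.9)·-0.440 - (-2)·1.129) / (7.8) = 0.683
  x_2 = (8 - (1.1)·0.128 - (-4)·-0.440 - (-1)·1.129) / (9.1) = 0.794
  x_3 = (-4 - (3)·0.128 - (-2)·0.879 - (0.1)·1.129) / (9.1) = -0.301
  x_4 = (7 - (-1.2)·0.128 - (1)·0.879 - (-2)·-0.440) / (6.2) = 0.870
Change: (0.555, -0.085, 0.139, -0.259) → max |·| = 0.555

0.555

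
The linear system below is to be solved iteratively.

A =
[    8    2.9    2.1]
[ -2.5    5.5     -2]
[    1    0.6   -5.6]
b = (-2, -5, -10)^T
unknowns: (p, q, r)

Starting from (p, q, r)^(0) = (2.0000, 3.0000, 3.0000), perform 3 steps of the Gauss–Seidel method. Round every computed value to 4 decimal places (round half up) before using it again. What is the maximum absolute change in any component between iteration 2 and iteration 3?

0.1684

Iteration 1:
  p = (-2 - (2.9)·3.0000 - (2.1)·3.0000) / (8) = -2.1250
  q = (-5 - (-2.5)·-2.1250 - (-2)·3.0000) / (5.5) = -0.7841
  r = (-10 - (1)·-2.1250 - (0.6)·-0.7841) / (-5.6) = 1.3222
Iteration 2:
  p = (-2 - (2.9)·-0.7841 - (2.1)·1.3222) / (8) = -0.3128
  q = (-5 - (-2.5)·-0.3128 - (-2)·1.3222) / (5.5) = -0.5705
  r = (-10 - (1)·-0.3128 - (0.6)·-0.5705) / (-5.6) = 1.6687
Iteration 3:
  p = (-2 - (2.9)·-0.5705 - (2.1)·1.6687) / (8) = -0.4812
  q = (-5 - (-2.5)·-0.4812 - (-2)·1.6687) / (5.5) = -0.5210
  r = (-10 - (1)·-0.4812 - (0.6)·-0.5210) / (-5.6) = 1.6440
Change: (-0.1684, 0.0495, -0.0247) → max |·| = 0.1684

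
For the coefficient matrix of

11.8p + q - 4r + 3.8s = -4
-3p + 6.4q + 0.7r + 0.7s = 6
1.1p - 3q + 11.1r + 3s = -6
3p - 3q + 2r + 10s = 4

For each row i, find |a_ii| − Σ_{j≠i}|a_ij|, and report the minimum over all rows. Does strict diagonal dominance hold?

2

row 1: |11.8| − (1+4+3.8) = 3
row 2: |6.4| − (3+0.7+0.7) = 2
row 3: |11.1| − (1.1+3+3) = 4
row 4: |10| − (3+3+2) = 2
minimum over rows = 2 → strictly diagonally dominant (convergence guaranteed)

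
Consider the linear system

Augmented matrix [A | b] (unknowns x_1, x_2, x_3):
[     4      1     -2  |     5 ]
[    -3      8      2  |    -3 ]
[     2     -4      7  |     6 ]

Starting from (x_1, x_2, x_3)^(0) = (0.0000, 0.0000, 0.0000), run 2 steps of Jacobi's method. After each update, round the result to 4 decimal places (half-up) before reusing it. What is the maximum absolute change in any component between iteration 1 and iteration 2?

Iteration 1:
  x_1 = (5 - (1)·0.0000 - (-2)·0.0000) / (4) = 1.2500
  x_2 = (-3 - (-3)·0.0000 - (2)·0.0000) / (8) = -0.3750
  x_3 = (6 - (2)·0.0000 - (-4)·0.0000) / (7) = 0.8571
Iteration 2:
  x_1 = (5 - (1)·-0.3750 - (-2)·0.8571) / (4) = 1.7723
  x_2 = (-3 - (-3)·1.2500 - (2)·0.8571) / (8) = -0.1205
  x_3 = (6 - (2)·1.2500 - (-4)·-0.3750) / (7) = 0.2857
Change: (0.5223, 0.2545, -0.5714) → max |·| = 0.5714

0.5714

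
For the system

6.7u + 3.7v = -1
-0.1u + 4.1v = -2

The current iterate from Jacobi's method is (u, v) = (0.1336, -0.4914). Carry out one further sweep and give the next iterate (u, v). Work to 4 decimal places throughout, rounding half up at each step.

One sweep:
  u = (-1 - (3.7)·-0.4914) / (6.7) = 0.1221
  v = (-2 - (-0.1)·0.1336) / (4.1) = -0.4845

(0.1221, -0.4845)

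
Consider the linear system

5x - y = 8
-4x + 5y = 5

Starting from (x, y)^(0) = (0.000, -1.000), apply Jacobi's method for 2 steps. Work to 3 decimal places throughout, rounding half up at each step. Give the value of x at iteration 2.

1.800

Iteration 1:
  x = (8 - (-1)·-1.000) / (5) = 1.400
  y = (5 - (-4)·0.000) / (5) = 1.000
Iteration 2:
  x = (8 - (-1)·1.000) / (5) = 1.800
  y = (5 - (-4)·1.400) / (5) = 2.120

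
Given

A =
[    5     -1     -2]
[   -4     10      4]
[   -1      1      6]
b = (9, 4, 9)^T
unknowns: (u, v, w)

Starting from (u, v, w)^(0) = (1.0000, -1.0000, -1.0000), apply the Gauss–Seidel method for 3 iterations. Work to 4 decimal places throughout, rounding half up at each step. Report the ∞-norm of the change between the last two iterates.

0.1078

Iteration 1:
  u = (9 - (-1)·-1.0000 - (-2)·-1.0000) / (5) = 1.2000
  v = (4 - (-4)·1.2000 - (4)·-1.0000) / (10) = 1.2800
  w = (9 - (-1)·1.2000 - (1)·1.2800) / (6) = 1.4867
Iteration 2:
  u = (9 - (-1)·1.2800 - (-2)·1.4867) / (5) = 2.6507
  v = (4 - (-4)·2.6507 - (4)·1.4867) / (10) = 0.8656
  w = (9 - (-1)·2.6507 - (1)·0.8656) / (6) = 1.7975
Iteration 3:
  u = (9 - (-1)·0.8656 - (-2)·1.7975) / (5) = 2.6921
  v = (4 - (-4)·2.6921 - (4)·1.7975) / (10) = 0.7578
  w = (9 - (-1)·2.6921 - (1)·0.7578) / (6) = 1.8224
Change: (0.0414, -0.1078, 0.0249) → max |·| = 0.1078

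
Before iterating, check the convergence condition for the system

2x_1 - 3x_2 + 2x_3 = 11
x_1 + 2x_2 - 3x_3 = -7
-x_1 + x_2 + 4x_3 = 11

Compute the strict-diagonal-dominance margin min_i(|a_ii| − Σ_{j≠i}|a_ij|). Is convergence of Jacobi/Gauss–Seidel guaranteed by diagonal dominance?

-3

row 1: |2| − (3+2) = -3
row 2: |2| − (1+3) = -2
row 3: |4| − (1+1) = 2
minimum over rows = -3 → not strictly diagonally dominant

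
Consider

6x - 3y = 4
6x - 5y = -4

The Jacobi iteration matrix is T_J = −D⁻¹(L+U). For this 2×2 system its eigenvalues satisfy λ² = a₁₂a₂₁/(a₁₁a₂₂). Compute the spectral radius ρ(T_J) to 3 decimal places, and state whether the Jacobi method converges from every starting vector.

0.775

a₁₂a₂₁/(a₁₁a₂₂) = (-3)·(6) / ((6)·(-5)) = 0.600000
ρ = √|0.600000| = √0.600000 = 0.775
ρ < 1, so Jacobi converges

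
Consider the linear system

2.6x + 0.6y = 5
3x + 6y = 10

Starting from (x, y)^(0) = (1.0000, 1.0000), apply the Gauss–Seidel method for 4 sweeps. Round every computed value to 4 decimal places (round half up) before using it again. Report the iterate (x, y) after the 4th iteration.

(1.7391, 0.7971)

Iteration 1:
  x = (5 - (0.6)·1.0000) / (2.6) = 1.6923
  y = (10 - (3)·1.6923) / (6) = 0.8205
Iteration 2:
  x = (5 - (0.6)·0.8205) / (2.6) = 1.7337
  y = (10 - (3)·1.7337) / (6) = 0.7998
Iteration 3:
  x = (5 - (0.6)·0.7998) / (2.6) = 1.7385
  y = (10 - (3)·1.7385) / (6) = 0.7974
Iteration 4:
  x = (5 - (0.6)·0.7974) / (2.6) = 1.7391
  y = (10 - (3)·1.7391) / (6) = 0.7971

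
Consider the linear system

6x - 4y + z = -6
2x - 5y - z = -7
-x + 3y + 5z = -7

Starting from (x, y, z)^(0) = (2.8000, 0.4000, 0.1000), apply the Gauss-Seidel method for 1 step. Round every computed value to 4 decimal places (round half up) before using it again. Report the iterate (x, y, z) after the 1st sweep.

(-0.7500, 1.0800, -2.1980)

Iteration 1:
  x = (-6 - (-4)·0.4000 - (1)·0.1000) / (6) = -0.7500
  y = (-7 - (2)·-0.7500 - (-1)·0.1000) / (-5) = 1.0800
  z = (-7 - (-1)·-0.7500 - (3)·1.0800) / (5) = -2.1980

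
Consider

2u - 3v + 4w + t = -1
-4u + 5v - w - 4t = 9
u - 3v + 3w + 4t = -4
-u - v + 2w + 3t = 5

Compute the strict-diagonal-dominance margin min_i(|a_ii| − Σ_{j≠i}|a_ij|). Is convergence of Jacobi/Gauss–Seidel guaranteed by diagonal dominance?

row 1: |2| − (3+4+1) = -6
row 2: |5| − (4+1+4) = -4
row 3: |3| − (1+3+4) = -5
row 4: |3| − (1+1+2) = -1
minimum over rows = -6 → not strictly diagonally dominant

-6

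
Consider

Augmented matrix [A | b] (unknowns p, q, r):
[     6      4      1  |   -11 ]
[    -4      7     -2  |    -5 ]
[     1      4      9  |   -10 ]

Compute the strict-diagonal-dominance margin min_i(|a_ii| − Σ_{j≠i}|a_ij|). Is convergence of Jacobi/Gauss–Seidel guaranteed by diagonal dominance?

row 1: |6| − (4+1) = 1
row 2: |7| − (4+2) = 1
row 3: |9| − (1+4) = 4
minimum over rows = 1 → strictly diagonally dominant (convergence guaranteed)

1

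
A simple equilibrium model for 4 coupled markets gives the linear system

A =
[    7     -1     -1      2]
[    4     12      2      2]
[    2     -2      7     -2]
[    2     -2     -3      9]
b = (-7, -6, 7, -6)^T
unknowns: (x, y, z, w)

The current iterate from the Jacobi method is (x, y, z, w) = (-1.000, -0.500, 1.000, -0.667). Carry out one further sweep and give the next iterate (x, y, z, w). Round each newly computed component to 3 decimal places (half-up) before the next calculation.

(-0.738, -0.222, 0.952, -0.222)

One sweep:
  x = (-7 - (-1)·-0.500 - (-1)·1.000 - (2)·-0.667) / (7) = -0.738
  y = (-6 - (4)·-1.000 - (2)·1.000 - (2)·-0.667) / (12) = -0.222
  z = (7 - (2)·-1.000 - (-2)·-0.500 - (-2)·-0.667) / (7) = 0.952
  w = (-6 - (2)·-1.000 - (-2)·-0.500 - (-3)·1.000) / (9) = -0.222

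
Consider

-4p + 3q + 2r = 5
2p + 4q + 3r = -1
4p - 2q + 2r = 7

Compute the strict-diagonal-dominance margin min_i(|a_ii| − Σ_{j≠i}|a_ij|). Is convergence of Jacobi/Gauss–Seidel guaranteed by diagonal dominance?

row 1: |-4| − (3+2) = -1
row 2: |4| − (2+3) = -1
row 3: |2| − (4+2) = -4
minimum over rows = -4 → not strictly diagonally dominant

-4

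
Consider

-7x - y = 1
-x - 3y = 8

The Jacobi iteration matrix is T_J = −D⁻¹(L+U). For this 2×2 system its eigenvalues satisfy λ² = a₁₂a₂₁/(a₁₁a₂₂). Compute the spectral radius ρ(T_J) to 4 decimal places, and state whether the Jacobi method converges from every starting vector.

0.2182

a₁₂a₂₁/(a₁₁a₂₂) = (-1)·(-1) / ((-7)·(-3)) = 0.047619
ρ = √|0.047619| = √0.047619 = 0.2182
ρ < 1, so Jacobi converges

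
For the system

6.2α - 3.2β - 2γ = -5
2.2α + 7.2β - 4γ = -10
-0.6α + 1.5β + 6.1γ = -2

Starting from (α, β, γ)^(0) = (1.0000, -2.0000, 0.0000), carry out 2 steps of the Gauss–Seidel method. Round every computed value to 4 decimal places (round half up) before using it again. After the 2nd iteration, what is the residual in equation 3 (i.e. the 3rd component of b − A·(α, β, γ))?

Iteration 1:
  α = (-5 - (-3.2)·-2.0000 - (-2)·0.0000) / (6.2) = -1.8387
  β = (-10 - (2.2)·-1.8387 - (-4)·0.0000) / (7.2) = -0.8271
  γ = (-2 - (-0.6)·-1.8387 - (1.5)·-0.8271) / (6.1) = -0.3053
Iteration 2:
  α = (-5 - (-3.2)·-0.8271 - (-2)·-0.3053) / (6.2) = -1.3318
  β = (-10 - (2.2)·-1.3318 - (-4)·-0.3053) / (7.2) = -1.1516
  γ = (-2 - (-0.6)·-1.3318 - (1.5)·-1.1516) / (6.1) = -0.1757
Residual b − A·x = (-0.7794, 0.5187, 0.0001)

0.0001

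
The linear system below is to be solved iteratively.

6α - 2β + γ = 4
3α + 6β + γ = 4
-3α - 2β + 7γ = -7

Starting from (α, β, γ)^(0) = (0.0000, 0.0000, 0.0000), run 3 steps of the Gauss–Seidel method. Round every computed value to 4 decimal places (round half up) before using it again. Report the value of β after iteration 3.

0.3225

Iteration 1:
  α = (4 - (-2)·0.0000 - (1)·0.0000) / (6) = 0.6667
  β = (4 - (3)·0.6667 - (1)·0.0000) / (6) = 0.3333
  γ = (-7 - (-3)·0.6667 - (-2)·0.3333) / (7) = -0.6190
Iteration 2:
  α = (4 - (-2)·0.3333 - (1)·-0.6190) / (6) = 0.8809
  β = (4 - (3)·0.8809 - (1)·-0.6190) / (6) = 0.3294
  γ = (-7 - (-3)·0.8809 - (-2)·0.3294) / (7) = -0.5284
Iteration 3:
  α = (4 - (-2)·0.3294 - (1)·-0.5284) / (6) = 0.8645
  β = (4 - (3)·0.8645 - (1)·-0.5284) / (6) = 0.3225
  γ = (-7 - (-3)·0.8645 - (-2)·0.3225) / (7) = -0.5374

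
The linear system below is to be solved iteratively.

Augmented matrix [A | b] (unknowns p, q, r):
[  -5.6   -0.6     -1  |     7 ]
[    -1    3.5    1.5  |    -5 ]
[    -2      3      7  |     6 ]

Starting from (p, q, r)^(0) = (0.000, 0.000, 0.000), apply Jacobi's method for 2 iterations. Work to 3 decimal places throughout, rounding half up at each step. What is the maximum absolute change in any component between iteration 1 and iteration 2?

Iteration 1:
  p = (7 - (-0.6)·0.000 - (-1)·0.000) / (-5.6) = -1.250
  q = (-5 - (-1)·0.000 - (1.5)·0.000) / (3.5) = -1.429
  r = (6 - (-2)·0.000 - (3)·0.000) / (7) = 0.857
Iteration 2:
  p = (7 - (-0.6)·-1.429 - (-1)·0.857) / (-5.6) = -1.250
  q = (-5 - (-1)·-1.250 - (1.5)·0.857) / (3.5) = -2.153
  r = (6 - (-2)·-1.250 - (3)·-1.429) / (7) = 1.112
Change: (0.000, -0.724, 0.255) → max |·| = 0.724

0.724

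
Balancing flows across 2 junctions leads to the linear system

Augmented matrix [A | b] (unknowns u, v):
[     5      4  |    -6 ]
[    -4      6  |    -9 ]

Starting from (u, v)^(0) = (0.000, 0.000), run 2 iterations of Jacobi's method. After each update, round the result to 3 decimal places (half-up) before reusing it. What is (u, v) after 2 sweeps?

Iteration 1:
  u = (-6 - (4)·0.000) / (5) = -1.200
  v = (-9 - (-4)·0.000) / (6) = -1.500
Iteration 2:
  u = (-6 - (4)·-1.500) / (5) = 0.000
  v = (-9 - (-4)·-1.200) / (6) = -2.300

(0.000, -2.300)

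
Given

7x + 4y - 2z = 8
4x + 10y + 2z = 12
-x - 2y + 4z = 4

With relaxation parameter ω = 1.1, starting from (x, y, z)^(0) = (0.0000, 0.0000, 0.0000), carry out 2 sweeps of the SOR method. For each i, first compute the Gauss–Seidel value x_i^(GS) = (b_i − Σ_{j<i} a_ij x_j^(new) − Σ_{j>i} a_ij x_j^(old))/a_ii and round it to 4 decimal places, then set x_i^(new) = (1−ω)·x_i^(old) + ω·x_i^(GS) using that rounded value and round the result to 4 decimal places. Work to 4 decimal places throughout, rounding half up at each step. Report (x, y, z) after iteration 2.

Iteration 1:
  x: GS value = (8 - (4)·0.0000 - (-2)·0.0000) / (7) = 1.1429;  x ← (1−ω)·0.0000 + ω·1.1429 = 1.2572
  y: GS value = (12 - (4)·1.2572 - (2)·0.0000) / (10) = 0.6971;  y ← (1−ω)·0.0000 + ω·0.6971 = 0.7668
  z: GS value = (4 - (-1)·1.2572 - (-2)·0.7668) / (4) = 1.6977;  z ← (1−ω)·0.0000 + ω·1.6977 = 1.8675
Iteration 2:
  x: GS value = (8 - (4)·0.7668 - (-2)·1.8675) / (7) = 1.2383;  x ← (1−ω)·1.2572 + ω·1.2383 = 1.2364
  y: GS value = (12 - (4)·1.2364 - (2)·1.8675) / (10) = 0.3319;  y ← (1−ω)·0.7668 + ω·0.3319 = 0.2884
  z: GS value = (4 - (-1)·1.2364 - (-2)·0.2884) / (4) = 1.4533;  z ← (1−ω)·1.8675 + ω·1.4533 = 1.4119

(1.2364, 0.2884, 1.4119)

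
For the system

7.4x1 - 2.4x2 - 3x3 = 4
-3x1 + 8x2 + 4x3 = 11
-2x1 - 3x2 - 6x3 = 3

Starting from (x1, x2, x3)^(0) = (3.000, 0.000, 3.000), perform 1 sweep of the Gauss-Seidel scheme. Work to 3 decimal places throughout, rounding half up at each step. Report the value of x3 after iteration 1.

Iteration 1:
  x1 = (4 - (-2.4)·0.000 - (-3)·3.000) / (7.4) = 1.757
  x2 = (11 - (-3)·1.757 - (4)·3.000) / (8) = 0.534
  x3 = (3 - (-2)·1.757 - (-3)·0.534) / (-6) = -1.353

-1.353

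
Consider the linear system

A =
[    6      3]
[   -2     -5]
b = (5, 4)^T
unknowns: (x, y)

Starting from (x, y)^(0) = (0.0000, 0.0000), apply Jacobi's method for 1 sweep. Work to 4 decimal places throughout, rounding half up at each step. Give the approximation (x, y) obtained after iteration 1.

(0.8333, -0.8000)

Iteration 1:
  x = (5 - (3)·0.0000) / (6) = 0.8333
  y = (4 - (-2)·0.0000) / (-5) = -0.8000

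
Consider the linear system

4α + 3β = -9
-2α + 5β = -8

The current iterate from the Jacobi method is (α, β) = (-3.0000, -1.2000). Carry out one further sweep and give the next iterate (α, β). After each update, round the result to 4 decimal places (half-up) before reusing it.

(-1.3500, -2.8000)

One sweep:
  α = (-9 - (3)·-1.2000) / (4) = -1.3500
  β = (-8 - (-2)·-3.0000) / (5) = -2.8000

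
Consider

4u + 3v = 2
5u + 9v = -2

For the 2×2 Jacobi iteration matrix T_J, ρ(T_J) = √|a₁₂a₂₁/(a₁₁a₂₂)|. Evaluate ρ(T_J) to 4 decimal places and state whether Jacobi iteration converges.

0.6455

a₁₂a₂₁/(a₁₁a₂₂) = (3)·(5) / ((4)·(9)) = 0.416667
ρ = √|0.416667| = √0.416667 = 0.6455
ρ < 1, so Jacobi converges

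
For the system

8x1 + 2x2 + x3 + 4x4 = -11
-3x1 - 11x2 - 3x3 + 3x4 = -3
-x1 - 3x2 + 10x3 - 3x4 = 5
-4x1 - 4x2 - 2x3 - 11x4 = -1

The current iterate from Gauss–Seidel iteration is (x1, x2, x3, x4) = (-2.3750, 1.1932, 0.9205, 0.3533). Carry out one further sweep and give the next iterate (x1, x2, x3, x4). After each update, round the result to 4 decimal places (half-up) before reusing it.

One sweep:
  x1 = (-11 - (2)·1.1932 - (1)·0.9205 - (4)·0.3533) / (8) = -1.9650
  x2 = (-3 - (-3)·-1.9650 - (-3)·0.9205 - (3)·0.3533) / (-11) = 0.6539
  x3 = (5 - (-1)·-1.9650 - (-3)·0.6539 - (-3)·0.3533) / (10) = 0.6057
  x4 = (-1 - (-4)·-1.9650 - (-4)·0.6539 - (-2)·0.6057) / (-11) = 0.4575

(-1.9650, 0.6539, 0.6057, 0.4575)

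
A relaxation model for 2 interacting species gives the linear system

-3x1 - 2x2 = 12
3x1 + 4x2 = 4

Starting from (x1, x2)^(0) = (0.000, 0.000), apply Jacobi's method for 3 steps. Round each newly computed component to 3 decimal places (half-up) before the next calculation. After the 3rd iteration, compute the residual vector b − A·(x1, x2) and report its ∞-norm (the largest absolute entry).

Iteration 1:
  x1 = (12 - (-2)·0.000) / (-3) = -4.000
  x2 = (4 - (3)·0.000) / (4) = 1.000
Iteration 2:
  x1 = (12 - (-2)·1.000) / (-3) = -4.667
  x2 = (4 - (3)·-4.000) / (4) = 4.000
Iteration 3:
  x1 = (12 - (-2)·4.000) / (-3) = -6.667
  x2 = (4 - (3)·-4.667) / (4) = 4.500
Residual b − A·x = (0.999, 6.001); ∞-norm = 6.001

6.001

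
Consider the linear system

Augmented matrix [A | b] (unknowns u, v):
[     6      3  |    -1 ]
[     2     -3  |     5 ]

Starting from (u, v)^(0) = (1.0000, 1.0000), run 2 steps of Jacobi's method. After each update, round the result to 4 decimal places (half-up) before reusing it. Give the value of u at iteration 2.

0.3333

Iteration 1:
  u = (-1 - (3)·1.0000) / (6) = -0.6667
  v = (5 - (2)·1.0000) / (-3) = -1.0000
Iteration 2:
  u = (-1 - (3)·-1.0000) / (6) = 0.3333
  v = (5 - (2)·-0.6667) / (-3) = -2.1111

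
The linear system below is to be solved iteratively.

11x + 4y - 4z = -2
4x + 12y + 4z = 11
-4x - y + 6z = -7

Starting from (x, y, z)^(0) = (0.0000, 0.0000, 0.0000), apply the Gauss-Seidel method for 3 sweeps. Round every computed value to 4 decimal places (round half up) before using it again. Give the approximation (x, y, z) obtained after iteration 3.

Iteration 1:
  x = (-2 - (4)·0.0000 - (-4)·0.0000) / (11) = -0.1818
  y = (11 - (4)·-0.1818 - (4)·0.0000) / (12) = 0.9773
  z = (-7 - (-4)·-0.1818 - (-1)·0.9773) / (6) = -1.1250
Iteration 2:
  x = (-2 - (4)·0.9773 - (-4)·-1.1250) / (11) = -0.9463
  y = (11 - (4)·-0.9463 - (4)·-1.1250) / (12) = 1.6071
  z = (-7 - (-4)·-0.9463 - (-1)·1.6071) / (6) = -1.5297
Iteration 3:
  x = (-2 - (4)·1.6071 - (-4)·-1.5297) / (11) = -1.3225
  y = (11 - (4)·-1.3225 - (4)·-1.5297) / (12) = 1.8674
  z = (-7 - (-4)·-1.3225 - (-1)·1.8674) / (6) = -1.7371

(-1.3225, 1.8674, -1.7371)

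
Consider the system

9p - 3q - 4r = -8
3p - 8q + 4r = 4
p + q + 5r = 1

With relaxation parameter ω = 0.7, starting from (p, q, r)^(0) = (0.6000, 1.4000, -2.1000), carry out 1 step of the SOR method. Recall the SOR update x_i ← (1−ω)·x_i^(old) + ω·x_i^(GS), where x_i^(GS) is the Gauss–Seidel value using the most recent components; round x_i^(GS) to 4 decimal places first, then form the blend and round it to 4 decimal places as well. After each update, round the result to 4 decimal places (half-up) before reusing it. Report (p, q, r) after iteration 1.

(-0.7689, -0.8668, -0.2610)

Iteration 1:
  p: GS value = (-8 - (-3)·1.4000 - (-4)·-2.1000) / (9) = -1.3556;  p ← (1−ω)·0.6000 + ω·-1.3556 = -0.7689
  q: GS value = (4 - (3)·-0.7689 - (4)·-2.1000) / (-8) = -1.8383;  q ← (1−ω)·1.4000 + ω·-1.8383 = -0.8668
  r: GS value = (1 - (1)·-0.7689 - (1)·-0.8668) / (5) = 0.5271;  r ← (1−ω)·-2.1000 + ω·0.5271 = -0.2610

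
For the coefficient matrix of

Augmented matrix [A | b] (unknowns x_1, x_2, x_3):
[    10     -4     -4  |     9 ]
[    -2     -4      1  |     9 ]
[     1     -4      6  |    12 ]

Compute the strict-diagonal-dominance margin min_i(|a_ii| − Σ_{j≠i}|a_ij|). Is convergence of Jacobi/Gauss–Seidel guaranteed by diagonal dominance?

1

row 1: |10| − (4+4) = 2
row 2: |-4| − (2+1) = 1
row 3: |6| − (1+4) = 1
minimum over rows = 1 → strictly diagonally dominant (convergence guaranteed)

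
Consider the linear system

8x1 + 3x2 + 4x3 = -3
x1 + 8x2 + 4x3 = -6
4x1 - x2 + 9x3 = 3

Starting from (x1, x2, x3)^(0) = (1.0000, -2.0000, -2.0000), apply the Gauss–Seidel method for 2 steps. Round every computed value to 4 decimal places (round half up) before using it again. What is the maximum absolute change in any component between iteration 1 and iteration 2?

1.6447

Iteration 1:
  x1 = (-3 - (3)·-2.0000 - (4)·-2.0000) / (8) = 1.3750
  x2 = (-6 - (1)·1.3750 - (4)·-2.0000) / (8) = 0.0781
  x3 = (3 - (4)·1.3750 - (-1)·0.0781) / (9) = -0.2691
Iteration 2:
  x1 = (-3 - (3)·0.0781 - (4)·-0.2691) / (8) = -0.2697
  x2 = (-6 - (1)·-0.2697 - (4)·-0.2691) / (8) = -0.5817
  x3 = (3 - (4)·-0.2697 - (-1)·-0.5817) / (9) = 0.3886
Change: (-1.6447, -0.6598, 0.6577) → max |·| = 1.6447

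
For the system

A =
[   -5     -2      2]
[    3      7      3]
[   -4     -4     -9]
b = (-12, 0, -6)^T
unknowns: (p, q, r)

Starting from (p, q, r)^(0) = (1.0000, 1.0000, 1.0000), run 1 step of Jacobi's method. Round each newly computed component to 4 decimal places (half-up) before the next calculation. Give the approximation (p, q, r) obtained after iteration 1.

(2.4000, -0.8571, -0.2222)

Iteration 1:
  p = (-12 - (-2)·1.0000 - (2)·1.0000) / (-5) = 2.4000
  q = (0 - (3)·1.0000 - (3)·1.0000) / (7) = -0.8571
  r = (-6 - (-4)·1.0000 - (-4)·1.0000) / (-9) = -0.2222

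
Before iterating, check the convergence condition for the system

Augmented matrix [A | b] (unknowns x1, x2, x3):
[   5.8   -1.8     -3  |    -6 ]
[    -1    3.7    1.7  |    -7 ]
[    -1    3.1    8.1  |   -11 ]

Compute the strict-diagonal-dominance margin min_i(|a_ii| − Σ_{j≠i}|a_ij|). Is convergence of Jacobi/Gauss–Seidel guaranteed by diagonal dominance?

1

row 1: |5.8| − (1.8+3) = 1
row 2: |3.7| − (1+1.7) = 1
row 3: |8.1| − (1+3.1) = 4
minimum over rows = 1 → strictly diagonally dominant (convergence guaranteed)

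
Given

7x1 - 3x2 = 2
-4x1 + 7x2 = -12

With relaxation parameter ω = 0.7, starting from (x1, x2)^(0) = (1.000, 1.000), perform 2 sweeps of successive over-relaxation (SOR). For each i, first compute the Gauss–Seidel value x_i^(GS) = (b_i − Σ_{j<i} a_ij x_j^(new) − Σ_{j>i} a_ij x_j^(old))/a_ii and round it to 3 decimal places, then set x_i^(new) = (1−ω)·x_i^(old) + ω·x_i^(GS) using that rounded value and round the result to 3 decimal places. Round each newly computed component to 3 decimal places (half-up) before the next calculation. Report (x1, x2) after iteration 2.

Iteration 1:
  x1: GS value = (2 - (-3)·1.000) / (7) = 0.714;  x1 ← (1−ω)·1.000 + ω·0.714 = 0.800
  x2: GS value = (-12 - (-4)·0.800) / (7) = -1.257;  x2 ← (1−ω)·1.000 + ω·-1.257 = -0.580
Iteration 2:
  x1: GS value = (2 - (-3)·-0.580) / (7) = 0.037;  x1 ← (1−ω)·0.800 + ω·0.037 = 0.266
  x2: GS value = (-12 - (-4)·0.266) / (7) = -1.562;  x2 ← (1−ω)·-0.580 + ω·-1.562 = -1.267

(0.266, -1.267)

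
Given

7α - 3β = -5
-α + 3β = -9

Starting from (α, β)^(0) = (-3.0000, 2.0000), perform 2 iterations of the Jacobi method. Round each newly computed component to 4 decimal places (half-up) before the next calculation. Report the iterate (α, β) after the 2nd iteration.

Iteration 1:
  α = (-5 - (-3)·2.0000) / (7) = 0.1429
  β = (-9 - (-1)·-3.0000) / (3) = -4.0000
Iteration 2:
  α = (-5 - (-3)·-4.0000) / (7) = -2.4286
  β = (-9 - (-1)·0.1429) / (3) = -2.9524

(-2.4286, -2.9524)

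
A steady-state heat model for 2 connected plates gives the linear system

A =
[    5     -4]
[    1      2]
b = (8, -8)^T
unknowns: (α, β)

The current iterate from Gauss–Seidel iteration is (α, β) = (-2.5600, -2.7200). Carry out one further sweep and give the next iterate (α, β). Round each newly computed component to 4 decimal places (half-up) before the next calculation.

(-0.5760, -3.7120)

One sweep:
  α = (8 - (-4)·-2.7200) / (5) = -0.5760
  β = (-8 - (1)·-0.5760) / (2) = -3.7120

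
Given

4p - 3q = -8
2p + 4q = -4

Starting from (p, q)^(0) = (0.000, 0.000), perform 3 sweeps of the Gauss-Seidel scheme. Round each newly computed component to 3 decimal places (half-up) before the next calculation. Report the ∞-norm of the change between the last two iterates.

Iteration 1:
  p = (-8 - (-3)·0.000) / (4) = -2.000
  q = (-4 - (2)·-2.000) / (4) = 0.000
Iteration 2:
  p = (-8 - (-3)·0.000) / (4) = -2.000
  q = (-4 - (2)·-2.000) / (4) = 0.000
Iteration 3:
  p = (-8 - (-3)·0.000) / (4) = -2.000
  q = (-4 - (2)·-2.000) / (4) = 0.000
Change: (0.000, 0.000) → max |·| = 0.000

0.000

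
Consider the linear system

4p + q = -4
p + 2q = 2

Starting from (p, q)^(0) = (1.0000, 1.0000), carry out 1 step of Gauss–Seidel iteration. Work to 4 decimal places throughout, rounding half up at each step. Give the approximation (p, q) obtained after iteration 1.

(-1.2500, 1.6250)

Iteration 1:
  p = (-4 - (1)·1.0000) / (4) = -1.2500
  q = (2 - (1)·-1.2500) / (2) = 1.6250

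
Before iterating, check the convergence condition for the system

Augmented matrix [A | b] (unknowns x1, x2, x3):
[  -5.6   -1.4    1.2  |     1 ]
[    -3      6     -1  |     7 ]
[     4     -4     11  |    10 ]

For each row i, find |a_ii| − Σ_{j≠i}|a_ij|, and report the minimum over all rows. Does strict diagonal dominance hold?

row 1: |-5.6| − (1.4+1.2) = 3
row 2: |6| − (3+1) = 2
row 3: |11| − (4+4) = 3
minimum over rows = 2 → strictly diagonally dominant (convergence guaranteed)

2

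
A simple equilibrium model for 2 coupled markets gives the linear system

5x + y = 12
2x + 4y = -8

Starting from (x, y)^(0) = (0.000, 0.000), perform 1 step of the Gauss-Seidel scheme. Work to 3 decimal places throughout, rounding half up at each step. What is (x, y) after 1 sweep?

(2.400, -3.200)

Iteration 1:
  x = (12 - (1)·0.000) / (5) = 2.400
  y = (-8 - (2)·2.400) / (4) = -3.200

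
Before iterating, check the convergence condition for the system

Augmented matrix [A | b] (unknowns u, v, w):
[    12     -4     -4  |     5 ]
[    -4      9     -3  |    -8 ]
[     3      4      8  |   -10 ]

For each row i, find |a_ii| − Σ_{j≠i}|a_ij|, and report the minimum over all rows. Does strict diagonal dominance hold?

1

row 1: |12| − (4+4) = 4
row 2: |9| − (4+3) = 2
row 3: |8| − (3+4) = 1
minimum over rows = 1 → strictly diagonally dominant (convergence guaranteed)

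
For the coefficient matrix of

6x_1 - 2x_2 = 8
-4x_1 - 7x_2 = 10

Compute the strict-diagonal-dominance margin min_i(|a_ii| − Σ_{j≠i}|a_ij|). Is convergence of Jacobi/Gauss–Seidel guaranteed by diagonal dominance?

row 1: |6| − (2) = 4
row 2: |-7| − (4) = 3
minimum over rows = 3 → strictly diagonally dominant (convergence guaranteed)

3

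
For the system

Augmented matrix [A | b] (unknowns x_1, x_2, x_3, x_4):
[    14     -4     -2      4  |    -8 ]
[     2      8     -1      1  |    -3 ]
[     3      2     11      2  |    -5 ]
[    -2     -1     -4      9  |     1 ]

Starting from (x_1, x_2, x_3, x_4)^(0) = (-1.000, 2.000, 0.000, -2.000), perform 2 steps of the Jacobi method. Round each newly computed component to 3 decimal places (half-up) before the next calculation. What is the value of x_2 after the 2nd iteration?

Iteration 1:
  x_1 = (-8 - (-4)·2.000 - (-2)·0.000 - (4)·-2.000) / (14) = 0.571
  x_2 = (-3 - (2)·-1.000 - (-1)·0.000 - (1)·-2.000) / (8) = 0.125
  x_3 = (-5 - (3)·-1.000 - (2)·2.000 - (2)·-2.000) / (11) = -0.182
  x_4 = (1 - (-2)·-1.000 - (-1)·2.000 - (-4)·0.000) / (9) = 0.111
Iteration 2:
  x_1 = (-8 - (-4)·0.125 - (-2)·-0.182 - (4)·0.111) / (14) = -0.593
  x_2 = (-3 - (2)·0.571 - (-1)·-0.182 - (1)·0.111) / (8) = -0.554
  x_3 = (-5 - (3)·0.571 - (2)·0.125 - (2)·0.111) / (11) = -0.653
  x_4 = (1 - (-2)·0.571 - (-1)·0.125 - (-4)·-0.182) / (9) = 0.171

-0.554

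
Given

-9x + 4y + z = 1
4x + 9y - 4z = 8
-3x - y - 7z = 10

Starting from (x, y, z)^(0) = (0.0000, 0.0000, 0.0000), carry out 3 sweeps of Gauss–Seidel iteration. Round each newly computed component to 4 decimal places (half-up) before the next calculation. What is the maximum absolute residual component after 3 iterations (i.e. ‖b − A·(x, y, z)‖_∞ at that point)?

Iteration 1:
  x = (1 - (4)·0.0000 - (1)·0.0000) / (-9) = -0.1111
  y = (8 - (4)·-0.1111 - (-4)·0.0000) / (9) = 0.9383
  z = (10 - (-3)·-0.1111 - (-1)·0.9383) / (-7) = -1.5150
Iteration 2:
  x = (1 - (4)·0.9383 - (1)·-1.5150) / (-9) = 0.1376
  y = (8 - (4)·0.1376 - (-4)·-1.5150) / (9) = 0.1544
  z = (10 - (-3)·0.1376 - (-1)·0.1544) / (-7) = -1.5096
Iteration 3:
  x = (1 - (4)·0.1544 - (1)·-1.5096) / (-9) = -0.2102
  y = (8 - (4)·-0.2102 - (-4)·-1.5096) / (9) = 0.3114
  z = (10 - (-3)·-0.2102 - (-1)·0.3114) / (-7) = -1.3830
Residual b − A·x = (-0.7544, 0.5062, -0.0002); ∞-norm = 0.7544

0.7544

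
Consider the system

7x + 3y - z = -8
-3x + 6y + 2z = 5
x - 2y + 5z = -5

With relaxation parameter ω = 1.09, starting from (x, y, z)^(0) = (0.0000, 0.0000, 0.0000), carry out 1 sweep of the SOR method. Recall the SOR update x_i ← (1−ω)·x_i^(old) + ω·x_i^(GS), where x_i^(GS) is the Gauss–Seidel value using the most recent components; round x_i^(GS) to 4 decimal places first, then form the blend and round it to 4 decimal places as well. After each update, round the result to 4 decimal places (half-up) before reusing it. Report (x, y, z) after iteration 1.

Iteration 1:
  x: GS value = (-8 - (3)·0.0000 - (-1)·0.0000) / (7) = -1.1429;  x ← (1−ω)·0.0000 + ω·-1.1429 = -1.2458
  y: GS value = (5 - (-3)·-1.2458 - (2)·0.0000) / (6) = 0.2104;  y ← (1−ω)·0.0000 + ω·0.2104 = 0.2293
  z: GS value = (-5 - (1)·-1.2458 - (-2)·0.2293) / (5) = -0.6591;  z ← (1−ω)·0.0000 + ω·-0.6591 = -0.7184

(-1.2458, 0.2293, -0.7184)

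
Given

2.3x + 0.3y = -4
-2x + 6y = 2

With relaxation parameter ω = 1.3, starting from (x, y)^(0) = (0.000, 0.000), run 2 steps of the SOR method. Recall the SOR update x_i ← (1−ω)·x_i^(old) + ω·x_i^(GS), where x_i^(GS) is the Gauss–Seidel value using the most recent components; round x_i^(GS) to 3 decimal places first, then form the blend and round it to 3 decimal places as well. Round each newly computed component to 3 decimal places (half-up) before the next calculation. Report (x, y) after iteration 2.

(-1.490, -0.048)

Iteration 1:
  x: GS value = (-4 - (0.3)·0.000) / (2.3) = -1.739;  x ← (1−ω)·0.000 + ω·-1.739 = -2.261
  y: GS value = (2 - (-2)·-2.261) / (6) = -0.420;  y ← (1−ω)·0.000 + ω·-0.420 = -0.546
Iteration 2:
  x: GS value = (-4 - (0.3)·-0.546) / (2.3) = -1.668;  x ← (1−ω)·-2.261 + ω·-1.668 = -1.490
  y: GS value = (2 - (-2)·-1.490) / (6) = -0.163;  y ← (1−ω)·-0.546 + ω·-0.163 = -0.048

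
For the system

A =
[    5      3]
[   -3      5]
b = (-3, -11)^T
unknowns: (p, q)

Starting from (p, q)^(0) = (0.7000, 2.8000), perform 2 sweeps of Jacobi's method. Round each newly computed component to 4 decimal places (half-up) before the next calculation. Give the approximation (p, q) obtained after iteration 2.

Iteration 1:
  p = (-3 - (3)·2.8000) / (5) = -2.2800
  q = (-11 - (-3)·0.7000) / (5) = -1.7800
Iteration 2:
  p = (-3 - (3)·-1.7800) / (5) = 0.4680
  q = (-11 - (-3)·-2.2800) / (5) = -3.5680

(0.4680, -3.5680)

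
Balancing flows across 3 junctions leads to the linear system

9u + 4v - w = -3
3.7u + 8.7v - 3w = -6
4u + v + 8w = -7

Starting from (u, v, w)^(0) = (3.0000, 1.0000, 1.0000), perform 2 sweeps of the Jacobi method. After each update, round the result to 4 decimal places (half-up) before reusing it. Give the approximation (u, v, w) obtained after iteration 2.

Iteration 1:
  u = (-3 - (4)·1.0000 - (-1)·1.0000) / (9) = -0.6667
  v = (-6 - (3.7)·3.0000 - (-3)·1.0000) / (8.7) = -1.6207
  w = (-7 - (4)·3.0000 - (1)·1.0000) / (8) = -2.5000
Iteration 2:
  u = (-3 - (4)·-1.6207 - (-1)·-2.5000) / (9) = 0.1092
  v = (-6 - (3.7)·-0.6667 - (-3)·-2.5000) / (8.7) = -1.2682
  w = (-7 - (4)·-0.6667 - (1)·-1.6207) / (8) = -0.3391

(0.1092, -1.2682, -0.3391)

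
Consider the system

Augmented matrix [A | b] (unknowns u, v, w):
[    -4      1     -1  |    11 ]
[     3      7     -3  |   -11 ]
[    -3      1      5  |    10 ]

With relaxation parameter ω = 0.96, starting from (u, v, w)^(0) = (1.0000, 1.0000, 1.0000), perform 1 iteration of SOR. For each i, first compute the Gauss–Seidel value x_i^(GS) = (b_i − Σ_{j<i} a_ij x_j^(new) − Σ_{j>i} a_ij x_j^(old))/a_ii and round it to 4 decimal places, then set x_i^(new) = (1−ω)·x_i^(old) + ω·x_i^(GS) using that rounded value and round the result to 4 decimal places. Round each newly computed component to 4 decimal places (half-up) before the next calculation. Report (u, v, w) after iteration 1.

Iteration 1:
  u: GS value = (11 - (1)·1.0000 - (-1)·1.0000) / (-4) = -2.7500;  u ← (1−ω)·1.0000 + ω·-2.7500 = -2.6000
  v: GS value = (-11 - (3)·-2.6000 - (-3)·1.0000) / (7) = -0.0286;  v ← (1−ω)·1.0000 + ω·-0.0286 = 0.0125
  w: GS value = (10 - (-3)·-2.6000 - (1)·0.0125) / (5) = 0.4375;  w ← (1−ω)·1.0000 + ω·0.4375 = 0.4600

(-2.6000, 0.0125, 0.4600)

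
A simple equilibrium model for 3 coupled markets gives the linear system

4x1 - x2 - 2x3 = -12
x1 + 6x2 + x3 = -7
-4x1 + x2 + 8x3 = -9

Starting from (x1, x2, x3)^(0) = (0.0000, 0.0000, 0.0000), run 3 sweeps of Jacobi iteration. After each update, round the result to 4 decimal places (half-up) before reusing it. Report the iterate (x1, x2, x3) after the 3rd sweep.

Iteration 1:
  x1 = (-12 - (-1)·0.0000 - (-2)·0.0000) / (4) = -3.0000
  x2 = (-7 - (1)·0.0000 - (1)·0.0000) / (6) = -1.1667
  x3 = (-9 - (-4)·0.0000 - (1)·0.0000) / (8) = -1.1250
Iteration 2:
  x1 = (-12 - (-1)·-1.1667 - (-2)·-1.1250) / (4) = -3.8542
  x2 = (-7 - (1)·-3.0000 - (1)·-1.1250) / (6) = -0.4792
  x3 = (-9 - (-4)·-3.0000 - (1)·-1.1667) / (8) = -2.4792
Iteration 3:
  x1 = (-12 - (-1)·-0.4792 - (-2)·-2.4792) / (4) = -4.3594
  x2 = (-7 - (1)·-3.8542 - (1)·-2.4792) / (6) = -0.1111
  x3 = (-9 - (-4)·-3.8542 - (1)·-0.4792) / (8) = -2.9922

(-4.3594, -0.1111, -2.9922)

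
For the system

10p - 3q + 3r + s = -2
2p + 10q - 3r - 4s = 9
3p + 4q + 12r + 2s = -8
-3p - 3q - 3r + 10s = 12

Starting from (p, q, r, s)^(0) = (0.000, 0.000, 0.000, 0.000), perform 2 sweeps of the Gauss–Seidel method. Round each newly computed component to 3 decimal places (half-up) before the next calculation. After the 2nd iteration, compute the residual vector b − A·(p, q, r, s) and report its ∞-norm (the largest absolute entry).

1.199

Iteration 1:
  p = (-2 - (-3)·0.000 - (3)·0.000 - (1)·0.000) / (10) = -0.200
  q = (9 - (2)·-0.200 - (-3)·0.000 - (-4)·0.000) / (10) = 0.940
  r = (-8 - (3)·-0.200 - (4)·0.940 - (2)·0.000) / (12) = -0.930
  s = (12 - (-3)·-0.200 - (-3)·0.940 - (-3)·-0.930) / (10) = 1.143
Iteration 2:
  p = (-2 - (-3)·0.940 - (3)·-0.930 - (1)·1.143) / (10) = 0.247
  q = (9 - (2)·0.247 - (-3)·-0.930 - (-4)·1.143) / (10) = 1.029
  r = (-8 - (3)·0.247 - (4)·1.029 - (2)·1.143) / (12) = -1.262
  s = (12 - (-3)·0.247 - (-3)·1.029 - (-3)·-1.262) / (10) = 1.204
Residual b − A·x = (1.199, -0.754, -0.121, 0.002); ∞-norm = 1.199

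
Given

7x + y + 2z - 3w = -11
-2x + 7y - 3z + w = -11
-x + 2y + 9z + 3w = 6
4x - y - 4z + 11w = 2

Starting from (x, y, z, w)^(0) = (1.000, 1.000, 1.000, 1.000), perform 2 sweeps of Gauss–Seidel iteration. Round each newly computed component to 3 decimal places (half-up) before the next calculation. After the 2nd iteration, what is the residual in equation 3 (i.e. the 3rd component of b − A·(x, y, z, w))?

Iteration 1:
  x = (-11 - (1)·1.000 - (2)·1.000 - (-3)·1.000) / (7) = -1.571
  y = (-11 - (-2)·-1.571 - (-3)·1.000 - (1)·1.000) / (7) = -1.735
  z = (6 - (-1)·-1.571 - (2)·-1.735 - (3)·1.000) / (9) = 0.544
  w = (2 - (4)·-1.571 - (-1)·-1.735 - (-4)·0.544) / (11) = 0.793
Iteration 2:
  x = (-11 - (1)·-1.735 - (2)·0.544 - (-3)·0.793) / (7) = -1.139
  y = (-11 - (-2)·-1.139 - (-3)·0.544 - (1)·0.793) / (7) = -1.777
  z = (6 - (-1)·-1.139 - (2)·-1.777 - (3)·0.793) / (9) = 0.671
  w = (2 - (4)·-1.139 - (-1)·-1.777 - (-4)·0.671) / (11) = 0.678
Residual b − A·x = (-0.558, 0.496, 0.342, 0.005)

0.342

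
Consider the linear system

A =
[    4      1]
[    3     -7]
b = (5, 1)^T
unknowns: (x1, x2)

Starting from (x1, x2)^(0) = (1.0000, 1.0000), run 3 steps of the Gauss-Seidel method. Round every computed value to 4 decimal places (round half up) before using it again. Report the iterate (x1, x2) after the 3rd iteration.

Iteration 1:
  x1 = (5 - (1)·1.0000) / (4) = 1.0000
  x2 = (1 - (3)·1.0000) / (-7) = 0.2857
Iteration 2:
  x1 = (5 - (1)·0.2857) / (4) = 1.1786
  x2 = (1 - (3)·1.1786) / (-7) = 0.3623
Iteration 3:
  x1 = (5 - (1)·0.3623) / (4) = 1.1594
  x2 = (1 - (3)·1.1594) / (-7) = 0.3540

(1.1594, 0.3540)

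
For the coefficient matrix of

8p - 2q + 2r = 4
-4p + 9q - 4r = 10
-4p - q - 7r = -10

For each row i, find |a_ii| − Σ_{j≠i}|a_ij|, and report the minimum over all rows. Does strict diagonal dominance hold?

1

row 1: |8| − (2+2) = 4
row 2: |9| − (4+4) = 1
row 3: |-7| − (4+1) = 2
minimum over rows = 1 → strictly diagonally dominant (convergence guaranteed)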